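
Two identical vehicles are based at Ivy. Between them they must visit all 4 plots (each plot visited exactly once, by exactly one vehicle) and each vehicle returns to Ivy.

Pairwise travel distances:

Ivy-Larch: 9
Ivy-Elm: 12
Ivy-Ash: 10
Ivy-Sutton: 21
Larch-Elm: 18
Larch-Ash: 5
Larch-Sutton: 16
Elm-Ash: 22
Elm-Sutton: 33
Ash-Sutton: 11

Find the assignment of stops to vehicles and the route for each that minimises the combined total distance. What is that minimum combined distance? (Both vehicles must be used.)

Minimum combined distance: 70.

There are 2^3 − 1 = 7 ways to divide the 4 stops into two non-empty groups. For each, the best each vehicle can do is its own shortest tour through its group:
  {Larch} + {Elm, Ash, Sutton}: 18 + 66 = 84
  {Elm} + {Larch, Ash, Sutton}: 24 + 46 = 70
  {Larch, Elm} + {Ash, Sutton}: 39 + 42 = 81
  {Ash} + {Larch, Elm, Sutton}: 20 + 67 = 87
  {Larch, Ash} + {Elm, Sutton}: 24 + 66 = 90
  {Elm, Ash} + {Larch, Sutton}: 44 + 46 = 90
  … (7 splits in total)
Best: vehicle 1 Ivy → Elm → Ivy = 24; vehicle 2 Ivy → Larch → Ash → Sutton → Ivy = 46; combined 70.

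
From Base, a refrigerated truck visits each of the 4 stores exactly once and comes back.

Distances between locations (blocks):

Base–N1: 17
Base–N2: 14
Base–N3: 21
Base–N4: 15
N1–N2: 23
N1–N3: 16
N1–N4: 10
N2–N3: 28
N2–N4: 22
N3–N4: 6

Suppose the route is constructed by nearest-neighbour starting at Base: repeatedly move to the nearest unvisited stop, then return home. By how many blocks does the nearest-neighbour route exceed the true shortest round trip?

From Base: N2=14, N4=15, N1=17, N3=21 → choose N2 (14).
From N2: N4=22, N1=23, N3=28 → choose N4 (22).
From N4: N3=6, N1=10 → choose N3 (6).
From N3: N1=16 → choose N1 (16).
NN route Base → N2 → N4 → N3 → N1 → Base costs 75.
Optimal: Base → N2 → N1 → N3 → N4 → Base costs 74 (by enumerating all 12 distinct tours).
Excess = 75 − 74 = 1.

The nearest-neighbour route is 1 blocks longer than optimal.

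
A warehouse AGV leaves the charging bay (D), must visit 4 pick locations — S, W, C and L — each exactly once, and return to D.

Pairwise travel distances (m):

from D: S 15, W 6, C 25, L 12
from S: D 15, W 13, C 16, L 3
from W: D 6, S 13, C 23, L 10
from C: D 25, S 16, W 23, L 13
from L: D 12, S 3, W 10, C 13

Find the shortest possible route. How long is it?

60 m — the shortest possible round trip.

With 4 stops there are 4!/2 = 12 distinct round trips (a route and its reverse cost the same).
D → S → W → C → L → D: 15+13+23+13+12 = 76
D → S → W → L → C → D: 15+13+10+13+25 = 76
D → S → C → W → L → D: 15+16+23+10+12 = 76
D → S → C → L → W → D: 15+16+13+10+6 = 60
D → S → L → W → C → D: 15+3+10+23+25 = 76
D → S → L → C → W → D: 15+3+13+23+6 = 60
D → W → S → C → L → D: 6+13+16+13+12 = 60
D → W → S → L → C → D: 6+13+3+13+25 = 60
D → W → C → S → L → D: 6+23+16+3+12 = 60
D → W → L → S → C → D: 6+10+3+16+25 = 60
D → C → S → W → L → D: 25+16+13+10+12 = 76
D → C → W → S → L → D: 25+23+13+3+12 = 76
The minimum is 60.
One optimal route: D → S → C → L → W → D (or its reverse).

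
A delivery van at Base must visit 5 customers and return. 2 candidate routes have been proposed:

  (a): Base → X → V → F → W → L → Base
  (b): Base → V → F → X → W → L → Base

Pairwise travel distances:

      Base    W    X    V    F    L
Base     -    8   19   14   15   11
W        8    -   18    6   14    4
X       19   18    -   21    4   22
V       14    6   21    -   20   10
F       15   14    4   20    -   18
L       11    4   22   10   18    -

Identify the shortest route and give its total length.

(a): 19 + 21 + 20 + 14 + 4 + 11 = 89
(b): 14 + 20 + 4 + 18 + 4 + 11 = 71

71 — (b) is the shortest.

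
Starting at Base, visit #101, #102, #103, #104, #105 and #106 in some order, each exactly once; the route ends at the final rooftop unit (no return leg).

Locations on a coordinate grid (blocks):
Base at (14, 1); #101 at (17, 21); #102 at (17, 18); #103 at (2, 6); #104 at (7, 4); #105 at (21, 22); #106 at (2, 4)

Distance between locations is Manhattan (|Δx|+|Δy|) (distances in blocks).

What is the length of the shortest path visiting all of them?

There are 6! = 720 possible orderings.
Base - #101 - #102 - #103 - #104 - #105 - #106: 23+3+27+7+32+37 = 129
Base - #101 - #102 - #103 - #104 - #106 - #105: 23+3+27+7+5+37 = 102
Base - #101 - #102 - #103 - #105 - #104 - #106: 23+3+27+35+32+5 = 125
Base - #101 - #102 - #103 - #105 - #106 - #104: 23+3+27+35+37+5 = 130
Base - #101 - #102 - #103 - #106 - #104 - #105: 23+3+27+2+5+32 = 92
Base - #101 - #102 - #103 - #106 - #105 - #104: 23+3+27+2+37+32 = 124
Base - #101 - #102 - #104 - #103 - #105 - #106: 23+3+24+7+35+37 = 129
Base - #101 - #102 - #104 - #103 - #106 - #105: 23+3+24+7+2+37 = 96
… (712 more)
Base - #104 - #106 - #103 - #102 - #101 - #105: 10+5+2+27+3+5 = 52  ← best
The minimum is 52.
One shortest path: Base → #104 → #106 → #103 → #102 → #101 → #105.

Shortest open route: 52 blocks.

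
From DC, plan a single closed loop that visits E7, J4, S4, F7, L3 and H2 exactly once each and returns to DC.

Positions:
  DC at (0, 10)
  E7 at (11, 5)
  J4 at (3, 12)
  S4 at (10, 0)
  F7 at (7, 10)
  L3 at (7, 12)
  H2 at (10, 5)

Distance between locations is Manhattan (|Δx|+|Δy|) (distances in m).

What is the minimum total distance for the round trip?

Minimum total distance: 46 m.

With 6 stops there are 6!/2 = 360 distinct round trips (a route and its reverse cost the same).
DC - E7 - J4 - S4 - F7 - L3 - H2 - DC: 16+15+19+13+2+10+15 = 90
DC - E7 - J4 - S4 - F7 - H2 - L3 - DC: 16+15+19+13+8+10+9 = 90
DC - E7 - J4 - S4 - L3 - F7 - H2 - DC: 16+15+19+15+2+8+15 = 90
DC - E7 - J4 - S4 - L3 - H2 - F7 - DC: 16+15+19+15+10+8+7 = 90
DC - E7 - J4 - S4 - H2 - F7 - L3 - DC: 16+15+19+5+8+2+9 = 74
DC - E7 - J4 - S4 - H2 - L3 - F7 - DC: 16+15+19+5+10+2+7 = 74
DC - E7 - J4 - F7 - S4 - L3 - H2 - DC: 16+15+6+13+15+10+15 = 90
DC - E7 - J4 - F7 - S4 - H2 - L3 - DC: 16+15+6+13+5+10+9 = 74
… (352 more)
DC - E7 - S4 - H2 - F7 - L3 - J4 - DC: 16+6+5+8+2+4+5 = 46  ← best
The minimum is 46.
One optimal route: DC → E7 → S4 → H2 → F7 → L3 → J4 → DC (or its reverse).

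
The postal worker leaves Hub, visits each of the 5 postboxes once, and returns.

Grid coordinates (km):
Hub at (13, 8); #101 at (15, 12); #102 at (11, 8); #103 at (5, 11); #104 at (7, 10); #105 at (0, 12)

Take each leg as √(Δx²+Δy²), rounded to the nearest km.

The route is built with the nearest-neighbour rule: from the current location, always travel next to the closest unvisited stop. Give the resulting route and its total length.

At Hub the remaining stops are #102 2, #101 4, #104 6, #103 9, #105 14; go to #102.
At #102 the remaining stops are #104 4, #101 6, #103 7, #105 12; go to #104.
At #104 the remaining stops are #103 2, #105 7, #101 8; go to #103.
At #103 the remaining stops are #105 5, #101 10; go to #105.
At #105 the remaining stops are #101 15; go to #101.
Return #101→Hub: 4.
Total = 2 + 4 + 2 + 5 + 15 + 4 = 32.

Total distance 32 km via the nearest-neighbour route Hub → #102 → #104 → #103 → #105 → #101 → Hub.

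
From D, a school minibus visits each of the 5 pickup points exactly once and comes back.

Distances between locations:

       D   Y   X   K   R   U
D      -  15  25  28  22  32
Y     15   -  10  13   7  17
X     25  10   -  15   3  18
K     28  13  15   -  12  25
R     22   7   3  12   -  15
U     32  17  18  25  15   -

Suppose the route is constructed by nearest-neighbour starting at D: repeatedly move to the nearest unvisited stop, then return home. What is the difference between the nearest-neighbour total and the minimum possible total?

From D: Y=15, R=22, X=25, K=28, U=32 → choose Y (15).
From Y: R=7, X=10, K=13, U=17 → choose R (7).
From R: X=3, K=12, U=15 → choose X (3).
From X: K=15, U=18 → choose K (15).
From K: U=25 → choose U (25).
NN route D → Y → R → X → K → U → D costs 97.
Optimal: D → Y → K → X → R → U → D costs 93 (by enumerating all 60 distinct tours).
Excess = 97 − 93 = 4.

4 longer than the optimal tour.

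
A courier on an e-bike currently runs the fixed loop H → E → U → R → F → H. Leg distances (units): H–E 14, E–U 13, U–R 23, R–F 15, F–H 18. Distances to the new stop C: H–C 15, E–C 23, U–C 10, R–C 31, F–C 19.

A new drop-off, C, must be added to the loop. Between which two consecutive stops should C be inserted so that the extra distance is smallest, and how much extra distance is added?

Adding 16 by placing C on the F–H leg.

Insertion cost between consecutive stops i–j is d(i,C) + d(C,j) − d(i,j):
  between H and E: 15 + 23 − 14 = 24
  between E and U: 23 + 10 − 13 = 20
  between U and R: 10 + 31 − 23 = 18
  between R and F: 31 + 19 − 15 = 35
  between F and H: 19 + 15 − 18 = 16
Cheapest insertion is between F and H, adding 16.
New total = 83 + 16 = 99.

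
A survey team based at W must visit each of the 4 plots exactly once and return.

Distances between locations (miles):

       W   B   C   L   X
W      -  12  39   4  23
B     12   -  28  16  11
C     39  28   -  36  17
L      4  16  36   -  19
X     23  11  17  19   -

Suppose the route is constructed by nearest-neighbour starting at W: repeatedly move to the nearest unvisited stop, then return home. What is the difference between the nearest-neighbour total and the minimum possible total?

W: L=4, B=12, X=23, C=39 ⇒ L
L: B=16, X=19, C=36 ⇒ B
B: X=11, C=28 ⇒ X
X: C=17 ⇒ C
NN route W → L → B → X → C → W costs 87.
Optimal: W → B → C → X → L → W costs 80 (by enumerating all 12 distinct tours).
Excess = 87 − 80 = 7.

The nearest-neighbour route is 7 miles longer than optimal.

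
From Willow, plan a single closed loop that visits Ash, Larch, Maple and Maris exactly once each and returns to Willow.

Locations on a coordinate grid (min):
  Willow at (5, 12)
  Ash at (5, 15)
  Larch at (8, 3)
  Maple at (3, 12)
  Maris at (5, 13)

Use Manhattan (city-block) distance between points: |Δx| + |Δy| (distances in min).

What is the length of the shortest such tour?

Willow - Ash - Larch - Maple - Maris - Willow: 3+15+14+3+1 = 36
Willow - Ash - Larch - Maris - Maple - Willow: 3+15+13+3+2 = 36
Willow - Ash - Maple - Larch - Maris - Willow: 3+5+14+13+1 = 36
Willow - Ash - Maple - Maris - Larch - Willow: 3+5+3+13+12 = 36
Willow - Ash - Maris - Larch - Maple - Willow: 3+2+13+14+2 = 34
Willow - Ash - Maris - Maple - Larch - Willow: 3+2+3+14+12 = 34
Willow - Larch - Ash - Maple - Maris - Willow: 12+15+5+3+1 = 36
Willow - Larch - Ash - Maris - Maple - Willow: 12+15+2+3+2 = 34
Willow - Larch - Maple - Ash - Maris - Willow: 12+14+5+2+1 = 34
Willow - Larch - Maris - Ash - Maple - Willow: 12+13+2+5+2 = 34
Willow - Maple - Ash - Larch - Maris - Willow: 2+5+15+13+1 = 36
Willow - Maple - Larch - Ash - Maris - Willow: 2+14+15+2+1 = 34
The minimum is 34.
One optimal route: Willow → Ash → Maris → Larch → Maple → Willow (or its reverse).

Minimum total distance: 34 min.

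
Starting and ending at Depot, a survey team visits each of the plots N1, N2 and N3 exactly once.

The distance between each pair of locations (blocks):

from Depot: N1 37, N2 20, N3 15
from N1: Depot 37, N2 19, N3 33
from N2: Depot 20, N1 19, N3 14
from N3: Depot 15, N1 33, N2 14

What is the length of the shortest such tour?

85 blocks — the shortest possible round trip.

Depot-N1-N2-N3-Depot: 37+19+14+15 = 85
Depot-N1-N3-N2-Depot: 37+33+14+20 = 104
Depot-N2-N1-N3-Depot: 20+19+33+15 = 87
The minimum is 85.
One optimal route: Depot → N1 → N2 → N3 → Depot (or its reverse).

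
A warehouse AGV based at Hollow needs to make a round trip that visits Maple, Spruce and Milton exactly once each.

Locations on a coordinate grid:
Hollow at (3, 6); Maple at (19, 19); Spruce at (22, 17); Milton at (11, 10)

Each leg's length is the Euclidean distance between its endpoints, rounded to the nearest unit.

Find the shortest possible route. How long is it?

With 3 stops there are 3!/2 = 3 distinct round trips (a route and its reverse cost the same).
Hollow - Maple - Spruce - Milton - Hollow: 21+4+13+9 = 47
Hollow - Maple - Milton - Spruce - Hollow: 21+12+13+22 = 68
Hollow - Spruce - Maple - Milton - Hollow: 22+4+12+9 = 47
The minimum is 47.
One optimal route: Hollow → Maple → Spruce → Milton → Hollow (or its reverse).

47 — the shortest possible round trip.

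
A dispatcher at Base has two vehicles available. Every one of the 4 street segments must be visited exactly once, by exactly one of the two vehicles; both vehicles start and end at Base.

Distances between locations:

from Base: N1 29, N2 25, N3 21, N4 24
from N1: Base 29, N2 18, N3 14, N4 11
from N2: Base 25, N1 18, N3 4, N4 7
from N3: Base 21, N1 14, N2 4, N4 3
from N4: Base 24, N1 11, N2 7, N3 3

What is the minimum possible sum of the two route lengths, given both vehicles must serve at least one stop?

Check every non-empty split of the stops between the two vehicles; for each half take its own optimal tour:
  {N1} + {N2, N3, N4}: 58 + 56 = 114
  {N2} + {N1, N3, N4}: 50 + 64 = 114
  {N1, N2} + {N3, N4}: 72 + 48 = 120
  {N3} + {N1, N2, N4}: 42 + 72 = 114
  {N1, N3} + {N2, N4}: 64 + 56 = 120
  {N2, N3} + {N1, N4}: 50 + 64 = 114
  … (7 splits in total)
Best: vehicle 1 Base → N1 → Base = 58; vehicle 2 Base → N2 → N3 → N4 → Base = 56; combined 114.

114 — the smallest possible combined total.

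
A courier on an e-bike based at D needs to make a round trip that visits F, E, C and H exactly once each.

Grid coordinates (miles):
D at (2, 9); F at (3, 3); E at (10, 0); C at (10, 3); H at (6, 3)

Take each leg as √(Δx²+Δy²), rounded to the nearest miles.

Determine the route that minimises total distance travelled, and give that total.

With 4 stops there are 4!/2 = 12 distinct round trips (a route and its reverse cost the same).
D→F→E→C→H→D: 6+8+3+4+7 = 28
D→F→E→H→C→D: 6+8+5+4+10 = 33
D→F→C→E→H→D: 6+7+3+5+7 = 28
D→F→C→H→E→D: 6+7+4+5+12 = 34
D→F→H→E→C→D: 6+3+5+3+10 = 27
D→F→H→C→E→D: 6+3+4+3+12 = 28
D→E→F→C→H→D: 12+8+7+4+7 = 38
D→E→F→H→C→D: 12+8+3+4+10 = 37
D→E→C→F→H→D: 12+3+7+3+7 = 32
D→E→H→F→C→D: 12+5+3+7+10 = 37
D→C→F→E→H→D: 10+7+8+5+7 = 37
D→C→E→F→H→D: 10+3+8+3+7 = 31
The minimum is 27.
One optimal route: D → F → H → E → C → D (or its reverse).

Minimum total distance: 27 miles.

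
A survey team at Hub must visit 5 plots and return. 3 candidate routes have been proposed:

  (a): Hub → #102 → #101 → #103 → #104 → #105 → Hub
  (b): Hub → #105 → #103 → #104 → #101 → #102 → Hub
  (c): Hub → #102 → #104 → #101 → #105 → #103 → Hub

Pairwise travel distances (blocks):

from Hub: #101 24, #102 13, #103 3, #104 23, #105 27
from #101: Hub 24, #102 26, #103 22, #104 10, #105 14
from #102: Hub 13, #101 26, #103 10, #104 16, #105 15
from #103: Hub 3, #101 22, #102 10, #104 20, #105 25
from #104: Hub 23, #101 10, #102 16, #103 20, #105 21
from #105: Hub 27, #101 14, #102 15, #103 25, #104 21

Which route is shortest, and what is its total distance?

(a): 13 + 26 + 22 + 20 + 21 + 27 = 129
(b): 27 + 25 + 20 + 10 + 26 + 13 = 121
(c): 13 + 16 + 10 + 14 + 25 + 3 = 81

Shortest is (c), total 81 blocks.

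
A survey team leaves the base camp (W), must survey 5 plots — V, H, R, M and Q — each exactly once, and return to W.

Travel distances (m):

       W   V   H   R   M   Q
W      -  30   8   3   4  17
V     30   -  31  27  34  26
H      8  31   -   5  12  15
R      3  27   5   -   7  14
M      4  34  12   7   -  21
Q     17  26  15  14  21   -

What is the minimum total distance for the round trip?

Minimum total distance: 87 m.

There are 60 distinct closed tours to check (reversals are equivalent).
W → V → H → R → M → Q → W: 30+31+5+7+21+17 = 111
W → V → H → R → Q → M → W: 30+31+5+14+21+4 = 105
W → V → H → M → R → Q → W: 30+31+12+7+14+17 = 111
W → V → H → M → Q → R → W: 30+31+12+21+14+3 = 111
W → V → H → Q → R → M → W: 30+31+15+14+7+4 = 101
W → V → H → Q → M → R → W: 30+31+15+21+7+3 = 107
W → V → R → H → M → Q → W: 30+27+5+12+21+17 = 112
W → V → R → H → Q → M → W: 30+27+5+15+21+4 = 102
W → V → R → M → H → Q → W: 30+27+7+12+15+17 = 108
W → V → R → M → Q → H → W: 30+27+7+21+15+8 = 108
W → V → R → Q → H → M → W: 30+27+14+15+12+4 = 102
W → V → R → Q → M → H → W: 30+27+14+21+12+8 = 112
W → V → M → H → R → Q → W: 30+34+12+5+14+17 = 112
W → V → M → H → Q → R → W: 30+34+12+15+14+3 = 108
… (46 more)
W → V → Q → H → R → M → W: 30+26+15+5+7+4 = 87  ← best
The minimum is 87.
One optimal route: W → V → Q → H → R → M → W (or its reverse).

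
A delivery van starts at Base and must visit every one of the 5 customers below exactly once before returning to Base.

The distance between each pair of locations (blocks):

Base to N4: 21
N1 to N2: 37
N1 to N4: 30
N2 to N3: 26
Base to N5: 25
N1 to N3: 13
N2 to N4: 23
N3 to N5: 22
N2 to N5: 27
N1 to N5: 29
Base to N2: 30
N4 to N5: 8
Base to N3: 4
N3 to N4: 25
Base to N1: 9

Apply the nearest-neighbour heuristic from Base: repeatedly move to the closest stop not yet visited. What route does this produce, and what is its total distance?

At Base the remaining stops are N3 4, N1 9, N4 21, N5 25, N2 30; go to N3.
At N3 the remaining stops are N1 13, N5 22, N4 25, N2 26; go to N1.
At N1 the remaining stops are N5 29, N4 30, N2 37; go to N5.
At N5 the remaining stops are N4 8, N2 27; go to N4.
At N4 the remaining stops are N2 23; go to N2.
Return N2→Base: 30.
Total = 4 + 13 + 29 + 8 + 23 + 30 = 107.

Nearest-neighbour total = 107 blocks; route Base → N3 → N1 → N5 → N4 → N2 → Base.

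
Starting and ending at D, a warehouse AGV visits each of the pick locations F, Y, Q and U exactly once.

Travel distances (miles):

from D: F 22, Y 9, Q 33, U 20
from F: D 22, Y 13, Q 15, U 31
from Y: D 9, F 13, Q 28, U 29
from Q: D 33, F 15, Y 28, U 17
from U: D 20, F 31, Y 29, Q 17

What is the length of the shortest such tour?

Shortest round trip = 74 miles.

With 4 stops there are 4!/2 = 12 distinct round trips (a route and its reverse cost the same).
D - F - Y - Q - U - D: 22+13+28+17+20 = 100
D - F - Y - U - Q - D: 22+13+29+17+33 = 114
D - F - Q - Y - U - D: 22+15+28+29+20 = 114
D - F - Q - U - Y - D: 22+15+17+29+9 = 92
D - F - U - Y - Q - D: 22+31+29+28+33 = 143
D - F - U - Q - Y - D: 22+31+17+28+9 = 107
D - Y - F - Q - U - D: 9+13+15+17+20 = 74
D - Y - F - U - Q - D: 9+13+31+17+33 = 103
D - Y - Q - F - U - D: 9+28+15+31+20 = 103
D - Y - U - F - Q - D: 9+29+31+15+33 = 117
D - Q - F - Y - U - D: 33+15+13+29+20 = 110
D - Q - Y - F - U - D: 33+28+13+31+20 = 125
The minimum is 74.
One optimal route: D → Y → F → Q → U → D (or its reverse).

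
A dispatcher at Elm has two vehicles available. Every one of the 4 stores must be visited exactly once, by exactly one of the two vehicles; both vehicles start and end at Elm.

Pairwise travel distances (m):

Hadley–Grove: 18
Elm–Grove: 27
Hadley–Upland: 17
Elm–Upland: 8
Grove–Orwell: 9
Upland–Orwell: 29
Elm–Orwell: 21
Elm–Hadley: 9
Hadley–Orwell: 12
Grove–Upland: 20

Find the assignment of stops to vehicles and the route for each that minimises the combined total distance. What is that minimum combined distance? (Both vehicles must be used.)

Try each way of splitting the stops between the two vehicles (each non-empty) and, for each split, find the best tour for each vehicle:
  {Hadley} + {Grove, Upland, Orwell}: 18 + 58 = 76
  {Grove} + {Hadley, Upland, Orwell}: 54 + 58 = 112
  {Hadley, Grove} + {Upland, Orwell}: 54 + 58 = 112
  {Upland} + {Hadley, Grove, Orwell}: 16 + 57 = 73
  {Hadley, Upland} + {Grove, Orwell}: 34 + 57 = 91
  {Grove, Upland} + {Hadley, Orwell}: 55 + 42 = 97
  … (7 splits in total)
Best: vehicle 1 Elm → Upland → Elm = 16; vehicle 2 Elm → Hadley → Grove → Orwell → Elm = 57; combined 73.

73 m — the smallest possible combined total.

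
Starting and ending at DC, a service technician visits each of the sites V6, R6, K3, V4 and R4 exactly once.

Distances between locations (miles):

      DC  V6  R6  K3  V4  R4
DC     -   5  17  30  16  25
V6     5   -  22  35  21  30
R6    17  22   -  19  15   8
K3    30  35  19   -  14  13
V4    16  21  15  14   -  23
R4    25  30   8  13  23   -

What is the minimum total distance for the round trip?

There are 60 distinct closed tours to check (reversals are equivalent).
DC - V6 - R6 - K3 - V4 - R4 - DC: 5+22+19+14+23+25 = 108
DC - V6 - R6 - K3 - R4 - V4 - DC: 5+22+19+13+23+16 = 98
DC - V6 - R6 - V4 - K3 - R4 - DC: 5+22+15+14+13+25 = 94
DC - V6 - R6 - V4 - R4 - K3 - DC: 5+22+15+23+13+30 = 108
DC - V6 - R6 - R4 - K3 - V4 - DC: 5+22+8+13+14+16 = 78
DC - V6 - R6 - R4 - V4 - K3 - DC: 5+22+8+23+14+30 = 102
DC - V6 - K3 - R6 - V4 - R4 - DC: 5+35+19+15+23+25 = 122
DC - V6 - K3 - R6 - R4 - V4 - DC: 5+35+19+8+23+16 = 106
DC - V6 - K3 - V4 - R6 - R4 - DC: 5+35+14+15+8+25 = 102
DC - V6 - K3 - V4 - R4 - R6 - DC: 5+35+14+23+8+17 = 102
DC - V6 - K3 - R4 - R6 - V4 - DC: 5+35+13+8+15+16 = 92
DC - V6 - K3 - R4 - V4 - R6 - DC: 5+35+13+23+15+17 = 108
DC - V6 - V4 - R6 - K3 - R4 - DC: 5+21+15+19+13+25 = 98
DC - V6 - V4 - R6 - R4 - K3 - DC: 5+21+15+8+13+30 = 92
… (46 more)
The minimum is 78.
One optimal route: DC → V6 → R6 → R4 → K3 → V4 → DC (or its reverse).

Minimum total distance: 78 miles.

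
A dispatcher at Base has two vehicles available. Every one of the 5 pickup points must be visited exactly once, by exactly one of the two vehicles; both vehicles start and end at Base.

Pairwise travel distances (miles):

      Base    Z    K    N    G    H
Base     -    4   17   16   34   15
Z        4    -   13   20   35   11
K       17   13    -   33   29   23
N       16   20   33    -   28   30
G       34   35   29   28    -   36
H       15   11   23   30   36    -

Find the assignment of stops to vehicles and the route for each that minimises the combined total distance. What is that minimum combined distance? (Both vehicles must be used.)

119 miles — the smallest possible combined total.

Check every non-empty split of the stops between the two vehicles; for each half take its own optimal tour:
  {Z} + {K, N, G, H}: 8 + 111 = 119
  {K} + {Z, N, G, H}: 34 + 95 = 129
  {Z, K} + {N, G, H}: 34 + 95 = 129
  {N} + {Z, K, G, H}: 32 + 97 = 129
  {Z, N} + {K, G, H}: 40 + 97 = 137
  {K, N} + {Z, G, H}: 66 + 85 = 151
  … (15 splits in total)
Best: vehicle 1 Base → Z → Base = 8; vehicle 2 Base → N → G → K → H → Base = 111; combined 119.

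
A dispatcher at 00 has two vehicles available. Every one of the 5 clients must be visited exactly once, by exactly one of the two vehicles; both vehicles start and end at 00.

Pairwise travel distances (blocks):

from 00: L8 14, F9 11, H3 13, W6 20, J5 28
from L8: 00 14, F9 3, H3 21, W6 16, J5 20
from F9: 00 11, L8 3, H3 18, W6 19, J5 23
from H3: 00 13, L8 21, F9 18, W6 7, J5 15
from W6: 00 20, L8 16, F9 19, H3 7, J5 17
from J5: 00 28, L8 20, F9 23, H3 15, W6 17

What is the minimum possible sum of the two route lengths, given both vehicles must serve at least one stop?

There are 2^4 − 1 = 15 ways to divide the 5 stops into two non-empty groups. For each, the best each vehicle can do is its own shortest tour through its group:
  {L8} + {F9, H3, W6, J5}: 28 + 71 = 99
  {F9} + {L8, H3, W6, J5}: 22 + 71 = 93
  {L8, F9} + {H3, W6, J5}: 28 + 65 = 93
  {H3} + {L8, F9, W6, J5}: 26 + 71 = 97
  {L8, H3} + {F9, W6, J5}: 48 + 71 = 119
  {F9, H3} + {L8, W6, J5}: 42 + 71 = 113
  … (15 splits in total)
Best: vehicle 1 00 → F9 → 00 = 22; vehicle 2 00 → L8 → J5 → W6 → H3 → 00 = 71; combined 93.

Minimum combined distance: 93 blocks.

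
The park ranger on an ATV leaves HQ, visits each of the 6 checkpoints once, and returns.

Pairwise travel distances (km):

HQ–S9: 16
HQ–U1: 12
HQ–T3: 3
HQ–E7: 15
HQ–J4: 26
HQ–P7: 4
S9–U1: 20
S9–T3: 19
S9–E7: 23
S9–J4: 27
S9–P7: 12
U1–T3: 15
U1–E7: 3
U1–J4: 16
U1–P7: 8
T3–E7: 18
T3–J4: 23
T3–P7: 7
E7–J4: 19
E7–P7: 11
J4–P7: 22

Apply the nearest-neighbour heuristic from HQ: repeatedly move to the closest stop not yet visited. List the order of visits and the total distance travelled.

At HQ the remaining stops are T3 3, P7 4, U1 12, E7 15, S9 16, J4 26; go to T3.
At T3 the remaining stops are P7 7, U1 15, E7 18, S9 19, J4 23; go to P7.
At P7 the remaining stops are U1 8, E7 11, S9 12, J4 22; go to U1.
At U1 the remaining stops are E7 3, J4 16, S9 20; go to E7.
At E7 the remaining stops are J4 19, S9 23; go to J4.
At J4 the remaining stops are S9 27; go to S9.
Return S9→HQ: 16.
Total = 3 + 7 + 8 + 3 + 19 + 27 + 16 = 83.

83 km along HQ → T3 → P7 → U1 → E7 → J4 → S9 → HQ.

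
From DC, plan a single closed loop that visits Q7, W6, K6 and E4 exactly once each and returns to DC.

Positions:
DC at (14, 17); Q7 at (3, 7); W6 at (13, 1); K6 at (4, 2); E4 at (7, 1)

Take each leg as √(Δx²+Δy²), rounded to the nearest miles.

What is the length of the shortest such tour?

DC-Q7-W6-K6-E4-DC: 15+12+9+3+17 = 56
DC-Q7-W6-E4-K6-DC: 15+12+6+3+18 = 54
DC-Q7-K6-W6-E4-DC: 15+5+9+6+17 = 52
DC-Q7-K6-E4-W6-DC: 15+5+3+6+16 = 45
DC-Q7-E4-W6-K6-DC: 15+7+6+9+18 = 55
DC-Q7-E4-K6-W6-DC: 15+7+3+9+16 = 50
DC-W6-Q7-K6-E4-DC: 16+12+5+3+17 = 53
DC-W6-Q7-E4-K6-DC: 16+12+7+3+18 = 56
DC-W6-K6-Q7-E4-DC: 16+9+5+7+17 = 54
DC-W6-E4-Q7-K6-DC: 16+6+7+5+18 = 52
DC-K6-Q7-W6-E4-DC: 18+5+12+6+17 = 58
DC-K6-W6-Q7-E4-DC: 18+9+12+7+17 = 63
The minimum is 45.
One optimal route: DC → Q7 → K6 → E4 → W6 → DC (or its reverse).

Shortest round trip = 45 miles.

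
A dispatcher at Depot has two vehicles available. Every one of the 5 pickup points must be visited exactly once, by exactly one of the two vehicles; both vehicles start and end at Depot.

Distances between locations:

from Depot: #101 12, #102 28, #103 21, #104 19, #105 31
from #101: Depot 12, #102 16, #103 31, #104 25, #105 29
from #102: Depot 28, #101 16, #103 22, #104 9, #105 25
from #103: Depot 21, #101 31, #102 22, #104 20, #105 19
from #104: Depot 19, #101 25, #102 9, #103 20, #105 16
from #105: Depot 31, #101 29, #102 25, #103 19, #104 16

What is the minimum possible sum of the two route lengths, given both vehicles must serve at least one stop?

There are 2^4 − 1 = 15 ways to divide the 5 stops into two non-empty groups. For each, the best each vehicle can do is its own shortest tour through its group:
  {#101} + {#102, #103, #104, #105}: 24 + 93 = 117
  {#102} + {#101, #103, #104, #105}: 56 + 93 = 149
  {#101, #102} + {#103, #104, #105}: 56 + 75 = 131
  {#103} + {#101, #102, #104, #105}: 42 + 84 = 126
  {#101, #103} + {#102, #104, #105}: 64 + 84 = 148
  {#102, #103} + {#101, #104, #105}: 71 + 76 = 147
  … (15 splits in total)
Best: vehicle 1 Depot → #101 → Depot = 24; vehicle 2 Depot → #102 → #104 → #105 → #103 → Depot = 93; combined 117.

117 — the smallest possible combined total.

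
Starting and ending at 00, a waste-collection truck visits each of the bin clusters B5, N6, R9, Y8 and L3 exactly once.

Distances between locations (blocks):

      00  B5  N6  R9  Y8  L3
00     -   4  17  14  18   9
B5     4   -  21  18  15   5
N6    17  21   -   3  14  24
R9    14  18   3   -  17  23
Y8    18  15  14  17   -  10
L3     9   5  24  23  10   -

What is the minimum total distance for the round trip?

50 blocks — the shortest possible round trip.

With 5 stops there are 5!/2 = 60 distinct round trips (a route and its reverse cost the same).
00 → B5 → N6 → R9 → Y8 → L3 → 00: 4+21+3+17+10+9 = 64
00 → B5 → N6 → R9 → L3 → Y8 → 00: 4+21+3+23+10+18 = 79
00 → B5 → N6 → Y8 → R9 → L3 → 00: 4+21+14+17+23+9 = 88
00 → B5 → N6 → Y8 → L3 → R9 → 00: 4+21+14+10+23+14 = 86
00 → B5 → N6 → L3 → R9 → Y8 → 00: 4+21+24+23+17+18 = 107
00 → B5 → N6 → L3 → Y8 → R9 → 00: 4+21+24+10+17+14 = 90
00 → B5 → R9 → N6 → Y8 → L3 → 00: 4+18+3+14+10+9 = 58
00 → B5 → R9 → N6 → L3 → Y8 → 00: 4+18+3+24+10+18 = 77
00 → B5 → R9 → Y8 → N6 → L3 → 00: 4+18+17+14+24+9 = 86
00 → B5 → R9 → Y8 → L3 → N6 → 00: 4+18+17+10+24+17 = 90
00 → B5 → R9 → L3 → N6 → Y8 → 00: 4+18+23+24+14+18 = 101
00 → B5 → R9 → L3 → Y8 → N6 → 00: 4+18+23+10+14+17 = 86
00 → B5 → Y8 → N6 → R9 → L3 → 00: 4+15+14+3+23+9 = 68
00 → B5 → Y8 → N6 → L3 → R9 → 00: 4+15+14+24+23+14 = 94
… (46 more)
00 → B5 → L3 → Y8 → N6 → R9 → 00: 4+5+10+14+3+14 = 50  ← best
The minimum is 50.
One optimal route: 00 → B5 → L3 → Y8 → N6 → R9 → 00 (or its reverse).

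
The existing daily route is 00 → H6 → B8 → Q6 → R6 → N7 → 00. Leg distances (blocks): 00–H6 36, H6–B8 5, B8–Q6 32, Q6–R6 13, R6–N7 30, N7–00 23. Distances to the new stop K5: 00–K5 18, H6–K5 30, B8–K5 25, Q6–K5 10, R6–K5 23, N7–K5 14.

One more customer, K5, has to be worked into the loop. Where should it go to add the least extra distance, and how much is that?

Insertion cost between consecutive stops i–j is d(i,K5) + d(K5,j) − d(i,j):
  between 00 and H6: 18 + 30 − 36 = 12
  between H6 and B8: 30 + 25 − 5 = 50
  between B8 and Q6: 25 + 10 − 32 = 3
  between Q6 and R6: 10 + 23 − 13 = 20
  between R6 and N7: 23 + 14 − 30 = 7
  between N7 and 00: 14 + 18 − 23 = 9
Cheapest insertion is between B8 and Q6, adding 3.
New total = 139 + 3 = 142.

Adding 3 blocks by placing K5 on the B8–Q6 leg.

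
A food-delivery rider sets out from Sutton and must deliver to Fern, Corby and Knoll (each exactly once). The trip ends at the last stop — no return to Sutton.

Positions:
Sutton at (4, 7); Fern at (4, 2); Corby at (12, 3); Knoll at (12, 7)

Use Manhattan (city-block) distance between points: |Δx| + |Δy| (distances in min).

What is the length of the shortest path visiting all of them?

Shortest open route: 18 min.

There are 3! = 6 possible orderings.
Sutton - Fern - Corby - Knoll: 5+9+4 = 18
Sutton - Fern - Knoll - Corby: 5+13+4 = 22
Sutton - Corby - Fern - Knoll: 12+9+13 = 34
Sutton - Corby - Knoll - Fern: 12+4+13 = 29
Sutton - Knoll - Fern - Corby: 8+13+9 = 30
Sutton - Knoll - Corby - Fern: 8+4+9 = 21
The minimum is 18.
One shortest path: Sutton → Fern → Corby → Knoll.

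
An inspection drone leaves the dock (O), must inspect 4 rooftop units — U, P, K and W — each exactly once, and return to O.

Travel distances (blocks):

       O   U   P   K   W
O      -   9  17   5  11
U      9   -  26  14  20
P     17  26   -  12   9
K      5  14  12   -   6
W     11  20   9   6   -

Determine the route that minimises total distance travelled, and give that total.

There are 12 distinct closed tours to check (reversals are equivalent).
O-U-P-K-W-O: 9+26+12+6+11 = 64
O-U-P-W-K-O: 9+26+9+6+5 = 55
O-U-K-P-W-O: 9+14+12+9+11 = 55
O-U-K-W-P-O: 9+14+6+9+17 = 55
O-U-W-P-K-O: 9+20+9+12+5 = 55
O-U-W-K-P-O: 9+20+6+12+17 = 64
O-P-U-K-W-O: 17+26+14+6+11 = 74
O-P-U-W-K-O: 17+26+20+6+5 = 74
O-P-K-U-W-O: 17+12+14+20+11 = 74
O-P-W-U-K-O: 17+9+20+14+5 = 65
O-K-U-P-W-O: 5+14+26+9+11 = 65
O-K-P-U-W-O: 5+12+26+20+11 = 74
The minimum is 55.
One optimal route: O → U → P → W → K → O (or its reverse).

55 blocks — the shortest possible round trip.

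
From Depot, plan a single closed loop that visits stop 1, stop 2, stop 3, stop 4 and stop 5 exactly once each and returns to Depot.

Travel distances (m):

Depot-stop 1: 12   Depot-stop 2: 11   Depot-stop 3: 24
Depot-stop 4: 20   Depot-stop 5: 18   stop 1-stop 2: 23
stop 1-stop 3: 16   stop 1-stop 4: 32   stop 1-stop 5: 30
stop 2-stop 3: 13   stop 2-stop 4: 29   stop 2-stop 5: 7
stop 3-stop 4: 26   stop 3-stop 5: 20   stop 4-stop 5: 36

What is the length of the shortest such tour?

Shortest round trip = 104 m.

Depot → stop 1 → stop 2 → stop 3 → stop 4 → stop 5 → Depot: 12+23+13+26+36+18 = 128
Depot → stop 1 → stop 2 → stop 3 → stop 5 → stop 4 → Depot: 12+23+13+20+36+20 = 124
Depot → stop 1 → stop 2 → stop 4 → stop 3 → stop 5 → Depot: 12+23+29+26+20+18 = 128
Depot → stop 1 → stop 2 → stop 4 → stop 5 → stop 3 → Depot: 12+23+29+36+20+24 = 144
Depot → stop 1 → stop 2 → stop 5 → stop 3 → stop 4 → Depot: 12+23+7+20+26+20 = 108
Depot → stop 1 → stop 2 → stop 5 → stop 4 → stop 3 → Depot: 12+23+7+36+26+24 = 128
Depot → stop 1 → stop 3 → stop 2 → stop 4 → stop 5 → Depot: 12+16+13+29+36+18 = 124
Depot → stop 1 → stop 3 → stop 2 → stop 5 → stop 4 → Depot: 12+16+13+7+36+20 = 104
Depot → stop 1 → stop 3 → stop 4 → stop 2 → stop 5 → Depot: 12+16+26+29+7+18 = 108
Depot → stop 1 → stop 3 → stop 4 → stop 5 → stop 2 → Depot: 12+16+26+36+7+11 = 108
Depot → stop 1 → stop 3 → stop 5 → stop 2 → stop 4 → Depot: 12+16+20+7+29+20 = 104
Depot → stop 1 → stop 3 → stop 5 → stop 4 → stop 2 → Depot: 12+16+20+36+29+11 = 124
Depot → stop 1 → stop 4 → stop 2 → stop 3 → stop 5 → Depot: 12+32+29+13+20+18 = 124
Depot → stop 1 → stop 4 → stop 2 → stop 5 → stop 3 → Depot: 12+32+29+7+20+24 = 124
… (46 more)
The minimum is 104.
One optimal route: Depot → stop 1 → stop 3 → stop 2 → stop 5 → stop 4 → Depot (or its reverse).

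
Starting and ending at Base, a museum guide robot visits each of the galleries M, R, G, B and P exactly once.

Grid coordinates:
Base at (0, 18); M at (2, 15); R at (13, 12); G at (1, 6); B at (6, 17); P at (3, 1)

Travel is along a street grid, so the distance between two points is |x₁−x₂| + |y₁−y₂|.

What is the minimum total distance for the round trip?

There are 60 distinct closed tours to check (reversals are equivalent).
Base→M→R→G→B→P→Base: 5+14+18+16+19+20 = 92
Base→M→R→G→P→B→Base: 5+14+18+7+19+7 = 70
Base→M→R→B→G→P→Base: 5+14+12+16+7+20 = 74
Base→M→R→B→P→G→Base: 5+14+12+19+7+13 = 70
Base→M→R→P→G→B→Base: 5+14+21+7+16+7 = 70
Base→M→R→P→B→G→Base: 5+14+21+19+16+13 = 88
Base→M→G→R→B→P→Base: 5+10+18+12+19+20 = 84
Base→M→G→R→P→B→Base: 5+10+18+21+19+7 = 80
Base→M→G→B→R→P→Base: 5+10+16+12+21+20 = 84
Base→M→G→B→P→R→Base: 5+10+16+19+21+19 = 90
Base→M→G→P→R→B→Base: 5+10+7+21+12+7 = 62
Base→M→G→P→B→R→Base: 5+10+7+19+12+19 = 72
Base→M→B→R→G→P→Base: 5+6+12+18+7+20 = 68
Base→M→B→R→P→G→Base: 5+6+12+21+7+13 = 64
… (46 more)
The minimum is 62.
One optimal route: Base → M → G → P → R → B → Base (or its reverse).

62 — the shortest possible round trip.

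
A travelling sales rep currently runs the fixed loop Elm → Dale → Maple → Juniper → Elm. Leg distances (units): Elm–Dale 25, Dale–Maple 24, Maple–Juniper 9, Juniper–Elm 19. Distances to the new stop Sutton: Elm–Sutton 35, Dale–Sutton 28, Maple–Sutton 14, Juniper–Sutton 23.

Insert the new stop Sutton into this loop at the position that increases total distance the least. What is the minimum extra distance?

Minimum extra distance: 18, inserting Sutton between Dale and Maple.

Insertion cost between consecutive stops i–j is d(i,Sutton) + d(Sutton,j) − d(i,j):
  between Elm and Dale: 35 + 28 − 25 = 38
  between Dale and Maple: 28 + 14 − 24 = 18
  between Maple and Juniper: 14 + 23 − 9 = 28
  between Juniper and Elm: 23 + 35 − 19 = 39
Cheapest insertion is between Dale and Maple, adding 18.
New total = 77 + 18 = 95.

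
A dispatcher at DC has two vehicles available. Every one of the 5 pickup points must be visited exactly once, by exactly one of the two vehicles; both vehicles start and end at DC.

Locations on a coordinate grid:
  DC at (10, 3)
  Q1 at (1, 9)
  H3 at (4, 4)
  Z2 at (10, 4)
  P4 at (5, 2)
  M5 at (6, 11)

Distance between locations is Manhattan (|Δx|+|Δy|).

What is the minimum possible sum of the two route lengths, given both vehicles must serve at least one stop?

Try each way of splitting the stops between the two vehicles (each non-empty) and, for each split, find the best tour for each vehicle:
  {Q1} + {H3, Z2, P4, M5}: 30 + 30 = 60
  {H3} + {Q1, Z2, P4, M5}: 14 + 36 = 50
  {Q1, H3} + {Z2, P4, M5}: 30 + 28 = 58
  {Z2} + {Q1, H3, P4, M5}: 2 + 36 = 38
  {Q1, Z2} + {H3, P4, M5}: 30 + 30 = 60
  {H3, Z2} + {Q1, P4, M5}: 14 + 36 = 50
  … (15 splits in total)
Best: vehicle 1 DC → Z2 → DC = 2; vehicle 2 DC → P4 → H3 → Q1 → M5 → DC = 36; combined 38.

38 — the smallest possible combined total.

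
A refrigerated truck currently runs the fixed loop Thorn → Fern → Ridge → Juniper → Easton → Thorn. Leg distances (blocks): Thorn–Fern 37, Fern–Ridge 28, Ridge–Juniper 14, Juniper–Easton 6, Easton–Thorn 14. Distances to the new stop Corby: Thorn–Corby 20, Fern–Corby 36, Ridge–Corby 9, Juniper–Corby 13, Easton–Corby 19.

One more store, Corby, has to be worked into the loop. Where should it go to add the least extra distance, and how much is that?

Adding 8 blocks by placing Corby on the Ridge–Juniper leg.

Insertion cost between consecutive stops i–j is d(i,Corby) + d(Corby,j) − d(i,j):
  between Thorn and Fern: 20 + 36 − 37 = 19
  between Fern and Ridge: 36 + 9 − 28 = 17
  between Ridge and Juniper: 9 + 13 − 14 = 8
  between Juniper and Easton: 13 + 19 − 6 = 26
  between Easton and Thorn: 19 + 20 − 14 = 25
Cheapest insertion is between Ridge and Juniper, adding 8.
New total = 99 + 8 = 107.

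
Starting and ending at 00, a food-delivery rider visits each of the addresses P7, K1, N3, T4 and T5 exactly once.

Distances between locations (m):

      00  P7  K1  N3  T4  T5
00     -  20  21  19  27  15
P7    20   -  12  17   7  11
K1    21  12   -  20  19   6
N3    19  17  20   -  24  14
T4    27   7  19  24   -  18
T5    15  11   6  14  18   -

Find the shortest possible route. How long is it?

Minimum total distance: 83 m.

00 - P7 - K1 - N3 - T4 - T5 - 00: 20+12+20+24+18+15 = 109
00 - P7 - K1 - N3 - T5 - T4 - 00: 20+12+20+14+18+27 = 111
00 - P7 - K1 - T4 - N3 - T5 - 00: 20+12+19+24+14+15 = 104
00 - P7 - K1 - T4 - T5 - N3 - 00: 20+12+19+18+14+19 = 102
00 - P7 - K1 - T5 - N3 - T4 - 00: 20+12+6+14+24+27 = 103
00 - P7 - K1 - T5 - T4 - N3 - 00: 20+12+6+18+24+19 = 99
00 - P7 - N3 - K1 - T4 - T5 - 00: 20+17+20+19+18+15 = 109
00 - P7 - N3 - K1 - T5 - T4 - 00: 20+17+20+6+18+27 = 108
00 - P7 - N3 - T4 - K1 - T5 - 00: 20+17+24+19+6+15 = 101
00 - P7 - N3 - T4 - T5 - K1 - 00: 20+17+24+18+6+21 = 106
00 - P7 - N3 - T5 - K1 - T4 - 00: 20+17+14+6+19+27 = 103
00 - P7 - N3 - T5 - T4 - K1 - 00: 20+17+14+18+19+21 = 109
00 - P7 - T4 - K1 - N3 - T5 - 00: 20+7+19+20+14+15 = 95
00 - P7 - T4 - K1 - T5 - N3 - 00: 20+7+19+6+14+19 = 85
… (46 more)
00 - N3 - P7 - T4 - K1 - T5 - 00: 19+17+7+19+6+15 = 83  ← best
The minimum is 83.
One optimal route: 00 → N3 → P7 → T4 → K1 → T5 → 00 (or its reverse).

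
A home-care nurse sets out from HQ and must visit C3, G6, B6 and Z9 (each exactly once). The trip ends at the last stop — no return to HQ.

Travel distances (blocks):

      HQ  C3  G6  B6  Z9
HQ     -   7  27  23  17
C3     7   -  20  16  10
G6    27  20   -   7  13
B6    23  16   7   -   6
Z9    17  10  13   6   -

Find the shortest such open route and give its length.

30 blocks — the minimum one-way total.

There are 4! = 24 possible orderings.
HQ - C3 - G6 - B6 - Z9: 7+20+7+6 = 40
HQ - C3 - G6 - Z9 - B6: 7+20+13+6 = 46
HQ - C3 - B6 - G6 - Z9: 7+16+7+13 = 43
HQ - C3 - B6 - Z9 - G6: 7+16+6+13 = 42
HQ - C3 - Z9 - G6 - B6: 7+10+13+7 = 37
HQ - C3 - Z9 - B6 - G6: 7+10+6+7 = 30
HQ - G6 - C3 - B6 - Z9: 27+20+16+6 = 69
HQ - G6 - C3 - Z9 - B6: 27+20+10+6 = 63
HQ - G6 - B6 - C3 - Z9: 27+7+16+10 = 60
HQ - G6 - B6 - Z9 - C3: 27+7+6+10 = 50
HQ - G6 - Z9 - C3 - B6: 27+13+10+16 = 66
HQ - G6 - Z9 - B6 - C3: 27+13+6+16 = 62
HQ - B6 - C3 - G6 - Z9: 23+16+20+13 = 72
HQ - B6 - C3 - Z9 - G6: 23+16+10+13 = 62
… (10 more)
The minimum is 30.
One shortest path: HQ → C3 → Z9 → B6 → G6.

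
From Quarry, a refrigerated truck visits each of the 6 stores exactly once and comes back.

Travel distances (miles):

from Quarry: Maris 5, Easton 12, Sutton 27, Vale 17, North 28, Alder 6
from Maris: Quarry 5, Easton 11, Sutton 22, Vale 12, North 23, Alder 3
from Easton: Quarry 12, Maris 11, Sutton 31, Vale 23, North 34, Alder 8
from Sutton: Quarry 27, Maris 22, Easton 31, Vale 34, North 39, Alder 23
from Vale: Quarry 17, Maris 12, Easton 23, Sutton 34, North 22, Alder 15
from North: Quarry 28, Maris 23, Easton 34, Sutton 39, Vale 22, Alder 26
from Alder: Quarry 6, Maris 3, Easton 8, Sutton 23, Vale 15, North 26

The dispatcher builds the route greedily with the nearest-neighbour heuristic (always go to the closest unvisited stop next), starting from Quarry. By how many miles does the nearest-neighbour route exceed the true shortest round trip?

Quarry: Maris=5, Alder=6, Easton=12, Vale=17, Sutton=27, North=28 ⇒ Maris
Maris: Alder=3, Easton=11, Vale=12, Sutton=22, North=23 ⇒ Alder
Alder: Easton=8, Vale=15, Sutton=23, North=26 ⇒ Easton
Easton: Vale=23, Sutton=31, North=34 ⇒ Vale
Vale: North=22, Sutton=34 ⇒ North
North: Sutton=39 ⇒ Sutton
NN route Quarry → Maris → Alder → Easton → Vale → North → Sutton → Quarry costs 127.
Optimal: Quarry → Maris → Vale → North → Sutton → Alder → Easton → Quarry costs 121 (by enumerating all 360 distinct tours).
Excess = 127 − 121 = 6.

Excess over optimum: 6 miles.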